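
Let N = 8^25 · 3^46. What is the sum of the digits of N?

216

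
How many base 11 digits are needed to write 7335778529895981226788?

21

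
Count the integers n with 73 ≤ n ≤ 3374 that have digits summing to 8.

The integers in [73, 3374] that have digits summing to 8: 80, 107, 116, 125, 134, 143, …, 3311, 3320.
119 qualify.

119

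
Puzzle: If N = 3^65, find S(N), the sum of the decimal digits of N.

135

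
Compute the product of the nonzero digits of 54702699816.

6531840

5×4×7×2×6×9×9×8×1×6 = 6531840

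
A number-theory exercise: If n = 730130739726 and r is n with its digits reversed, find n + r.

1358067770763

Reverse of 730130739726 is 627937031037.
730130739726 + 627937031037 = 1358067770763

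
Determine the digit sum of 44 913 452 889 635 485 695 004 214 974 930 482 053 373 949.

208

4+4+9+1+3+4+5+2+8+8+9+6+3+5+4+8+5+6+9+5+0+0+4+2+1+4+9+7+4+9+3+0+4+8+2+0+5+3+3+7+3+9+4+9 = 208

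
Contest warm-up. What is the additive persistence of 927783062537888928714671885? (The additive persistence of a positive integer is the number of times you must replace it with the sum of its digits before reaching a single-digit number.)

927783062537888928714671885 → 149 → 14 → 5 (3 steps)

3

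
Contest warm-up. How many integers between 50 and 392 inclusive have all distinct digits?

256

The integers in [50, 392] that have all distinct digits: 50, 51, 52, 53, 54, 56, …, 391, 392.
256 qualify.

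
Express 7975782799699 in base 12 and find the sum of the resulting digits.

7975782799699 in base 12 is A89915632157.
Digit sum: 10+8+9+9+1+5+6+3+2+1+5+7 = 66.

66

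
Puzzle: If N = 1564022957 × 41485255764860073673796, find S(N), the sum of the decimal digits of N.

160

1564022957 × 41485255764860073673796 = 64883892393257749118528273334772
Sum of its 32 digits: 160.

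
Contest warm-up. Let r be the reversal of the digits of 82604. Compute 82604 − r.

Reverse of 82604 is 40628.
82604 − 40628 = 41976

41976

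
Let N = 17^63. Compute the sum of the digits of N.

359

17^63 = 329823842388297603127136803999476682470817199986161913402815245153916577027313
Sum of its 78 digits: 359.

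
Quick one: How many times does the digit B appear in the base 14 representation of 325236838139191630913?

325236838139191630913 in base 14 is A948D55135694BA609.
The digit B appears 1 time.

1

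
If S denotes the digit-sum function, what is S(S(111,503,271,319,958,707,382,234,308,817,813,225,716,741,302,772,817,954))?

5

First digit sum: 221.
2+2+1 = 5.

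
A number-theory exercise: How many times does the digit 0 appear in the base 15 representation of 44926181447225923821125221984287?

2

44926181447225923821125221984287 in base 15 is BCDB5A3596A544CA228E60D40AC.
The digit 0 appears 2 times.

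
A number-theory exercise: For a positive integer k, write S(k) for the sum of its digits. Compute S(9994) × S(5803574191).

1333

S(9994) = 9+9+9+4 = 31.
S(5803574191) = 5+8+0+3+5+7+4+1+9+1 = 43.
31 · 43 = 1333.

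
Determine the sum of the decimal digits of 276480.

27

2+7+6+4+8+0 = 27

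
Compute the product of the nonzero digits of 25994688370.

2×5×9×9×4×6×8×8×3×7 = 26127360

26127360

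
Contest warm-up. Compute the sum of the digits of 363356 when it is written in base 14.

363356 in base 14 is 965C0.
Digit sum: 9+6+5+12+0 = 32.

32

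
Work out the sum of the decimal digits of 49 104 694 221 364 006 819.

79

4+9+1+0+4+6+9+4+2+2+1+3+6+4+0+0+6+8+1+9 = 79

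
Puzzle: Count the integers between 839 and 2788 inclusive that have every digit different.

The integers in [839, 2788] that have every digit different: 839, 840, 841, 842, 843, 845, …, 2785, 2786.
1001 qualify.

1001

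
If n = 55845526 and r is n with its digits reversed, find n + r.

118400381

Reverse of 55845526 is 62554855.
55845526 + 62554855 = 118400381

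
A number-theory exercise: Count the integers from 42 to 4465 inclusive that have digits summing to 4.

30

The integers in [42, 4465] that have digits summing to 4: 103, 112, 121, 130, 202, 211, …, 3100, 4000.
30 qualify.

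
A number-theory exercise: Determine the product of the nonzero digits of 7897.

3528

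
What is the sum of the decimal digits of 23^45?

23^45 = 18956258430116202791319715713277227626159289499745290235663543
Sum of its 62 digits: 278.

278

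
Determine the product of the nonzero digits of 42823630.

6912

4×2×8×2×3×6×3 = 6912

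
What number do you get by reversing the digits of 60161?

Reversing 60161 gives 16106.

16106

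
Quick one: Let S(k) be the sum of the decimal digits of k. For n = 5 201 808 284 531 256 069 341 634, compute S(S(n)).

15

First digit sum: 96.
9+6 = 15.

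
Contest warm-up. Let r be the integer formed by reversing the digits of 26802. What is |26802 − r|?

5940

Reverse of 26802 is 20862.
|26802 − 20862| = 5940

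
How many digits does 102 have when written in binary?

102 in base 2 is 1100110, which has 7 digits.

7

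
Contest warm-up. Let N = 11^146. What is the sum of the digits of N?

688

11^146 = 110492304881919948051599917336894646763142837983882725738117023041891695206542537091047761343697223182477961309009064566370099164421021416584499474139961
Sum of its 153 digits: 688.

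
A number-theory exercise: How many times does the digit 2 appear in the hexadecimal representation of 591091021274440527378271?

591091021274440527378271 in base 16 is 7D2B1BC4B2A72259F75F.
The digit 2 appears 4 times.

4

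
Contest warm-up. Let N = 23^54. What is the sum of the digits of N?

343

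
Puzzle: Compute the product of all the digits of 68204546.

0

6×8×2×0×4×5×4×6 = 0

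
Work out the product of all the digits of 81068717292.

8×1×0×6×8×7×1×7×2×9×2 = 0

0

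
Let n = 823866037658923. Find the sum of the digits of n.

76

8+2+3+8+6+6+0+3+7+6+5+8+9+2+3 = 76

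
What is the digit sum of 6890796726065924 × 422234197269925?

128

6890796726065924 × 422234197269925 = 2909530024180672695486372535700
Sum of its 31 digits: 128.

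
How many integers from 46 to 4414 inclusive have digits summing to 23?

The integers in [46, 4414] that have digits summing to 23: 599, 689, 698, 779, 788, 797, …, 4388, 4397.
106 qualify.

106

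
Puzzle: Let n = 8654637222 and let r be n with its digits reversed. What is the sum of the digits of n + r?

Reversal of 8654637222 is 2227364568; 8654637222 + 2227364568 = 10882001790.
Digit sum of 10882001790: 1+0+8+8+2+0+0+1+7+9+0 = 36.

36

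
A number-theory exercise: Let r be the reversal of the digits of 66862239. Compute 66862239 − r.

-26364627

Reverse of 66862239 is 93226866.
66862239 − 93226866 = -26364627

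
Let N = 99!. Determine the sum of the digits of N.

99! = 933262154439441526816992388562667004907159682643816214685929638952175999932299156089414639761565182862536979208272237582511852109168640000000000000000000000
Sum of its 156 digits: 648.

648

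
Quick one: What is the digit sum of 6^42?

6^42 = 481229803398374426442198455156736
Sum of its 33 digits: 153.

153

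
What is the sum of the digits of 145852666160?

50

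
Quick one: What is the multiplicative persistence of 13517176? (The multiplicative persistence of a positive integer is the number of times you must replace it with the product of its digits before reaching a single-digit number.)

2

13517176 → 4410 → 0 (2 steps)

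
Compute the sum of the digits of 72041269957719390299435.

7+2+0+4+1+2+6+9+9+5+7+7+1+9+3+9+0+2+9+9+4+3+5 = 113

113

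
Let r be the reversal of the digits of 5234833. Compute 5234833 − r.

1850508

Reverse of 5234833 is 3384325.
5234833 − 3384325 = 1850508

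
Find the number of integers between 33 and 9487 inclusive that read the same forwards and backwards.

182

The integers in [33, 9487] that read the same forwards and backwards: 33, 44, 55, 66, 77, 88, …, 9339, 9449.
182 qualify.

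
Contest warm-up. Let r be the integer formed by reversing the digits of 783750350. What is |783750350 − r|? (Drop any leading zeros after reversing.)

Reverse of 783750350 is 53057387.
|783750350 − 53057387| = 730692963

730692963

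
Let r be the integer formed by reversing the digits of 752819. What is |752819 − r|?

165438

Reverse of 752819 is 918257.
|752819 − 918257| = 165438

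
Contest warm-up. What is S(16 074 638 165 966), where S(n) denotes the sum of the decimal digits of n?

68

1+6+0+7+4+6+3+8+1+6+5+9+6+6 = 68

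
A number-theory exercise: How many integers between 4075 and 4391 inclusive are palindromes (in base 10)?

The integers in [4075, 4391] that are palindromes (in base 10): 4114, 4224, 4334.
3 qualify.

3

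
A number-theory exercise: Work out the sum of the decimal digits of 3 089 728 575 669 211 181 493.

3+0+8+9+7+2+8+5+7+5+6+6+9+2+1+1+1+8+1+4+9+3 = 105

105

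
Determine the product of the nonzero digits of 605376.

3780

6×5×3×7×6 = 3780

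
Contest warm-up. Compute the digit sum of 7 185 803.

7+1+8+5+8+0+3 = 32

32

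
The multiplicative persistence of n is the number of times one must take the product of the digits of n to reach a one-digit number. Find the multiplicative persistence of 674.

4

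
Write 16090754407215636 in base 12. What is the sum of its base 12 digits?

60

16090754407215636 in base 12 is 10648280062A2470.
Digit sum: 1+0+6+4+8+2+8+0+0+6+2+10+2+4+7+0 = 60.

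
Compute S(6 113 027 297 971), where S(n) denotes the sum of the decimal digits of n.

55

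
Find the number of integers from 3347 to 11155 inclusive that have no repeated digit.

The integers in [3347, 11155] that have no repeated digit: 3401, 3402, 3405, 3406, 3407, 3408, …, 10986, 10987.
3696 qualify.

3696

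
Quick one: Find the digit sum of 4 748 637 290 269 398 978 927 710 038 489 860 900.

4+7+4+8+6+3+7+2+9+0+2+6+9+3+9+8+9+7+8+9+2+7+7+1+0+0+3+8+4+8+9+8+6+0+9+0+0 = 192

192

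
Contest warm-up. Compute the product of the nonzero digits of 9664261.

15552

9×6×6×4×2×6×1 = 15552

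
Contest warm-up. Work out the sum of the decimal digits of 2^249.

305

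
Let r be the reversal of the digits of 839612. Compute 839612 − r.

622674

Reverse of 839612 is 216938.
839612 − 216938 = 622674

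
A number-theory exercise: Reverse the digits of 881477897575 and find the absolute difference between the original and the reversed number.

Reverse of 881477897575 is 575798774188.
|881477897575 − 575798774188| = 305679123387

305679123387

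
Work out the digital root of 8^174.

The digital root of n equals n mod 9 (or 9 when 9 | n), so we need 8^174 mod 9.
8^174 ≡ 1 (mod 9), so the digital root is 1.

1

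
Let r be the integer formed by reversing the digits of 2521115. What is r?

5111252

Reversing 2521115 gives 5111252.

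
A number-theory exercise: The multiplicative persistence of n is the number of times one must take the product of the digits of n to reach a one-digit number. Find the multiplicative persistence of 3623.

2

3623 → 108 → 0 (2 steps)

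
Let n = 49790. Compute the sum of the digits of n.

29

4+9+7+9+0 = 29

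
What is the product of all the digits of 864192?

3456

8×6×4×1×9×2 = 3456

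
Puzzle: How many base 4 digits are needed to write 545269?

10

545269 in base 4 is 2011013311, which has 10 digits.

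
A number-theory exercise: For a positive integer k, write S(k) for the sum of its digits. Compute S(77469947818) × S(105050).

770

S(77469947818) = 7+7+4+6+9+9+4+7+8+1+8 = 70.
S(105050) = 1+0+5+0+5+0 = 11.
70 · 11 = 770.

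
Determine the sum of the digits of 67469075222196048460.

88

6+7+4+6+9+0+7+5+2+2+2+1+9+6+0+4+8+4+6+0 = 88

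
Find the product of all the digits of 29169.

972

2×9×1×6×9 = 972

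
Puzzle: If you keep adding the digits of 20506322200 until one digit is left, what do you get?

2+0+5+0+6+3+2+2+2+0+0 = 22
2+2 = 4

4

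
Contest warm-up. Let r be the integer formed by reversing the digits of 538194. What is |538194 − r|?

Reverse of 538194 is 491835.
|538194 − 491835| = 46359

46359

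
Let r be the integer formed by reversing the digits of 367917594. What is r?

Reversing 367917594 gives 495719763.

495719763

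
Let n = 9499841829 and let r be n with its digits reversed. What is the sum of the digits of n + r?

54

Reversal of 9499841829 is 9281489949; 9499841829 + 9281489949 = 18781331778.
Digit sum of 18781331778: 1+8+7+8+1+3+3+1+7+7+8 = 54.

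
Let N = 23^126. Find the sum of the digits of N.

793

23^126 = 3781876462438487703735819013332412063263979526587072786842908165397941585102035971308774899656281412530465317054199977732568600580654153033395286425565640729254612875432689
Sum of its 172 digits: 793.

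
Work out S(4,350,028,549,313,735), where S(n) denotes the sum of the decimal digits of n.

4+3+5+0+0+2+8+5+4+9+3+1+3+7+3+5 = 62

62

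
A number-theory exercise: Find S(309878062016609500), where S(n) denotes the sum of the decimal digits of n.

70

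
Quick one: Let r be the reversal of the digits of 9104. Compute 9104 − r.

5085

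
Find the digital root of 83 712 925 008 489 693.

8+3+7+1+2+9+2+5+0+0+8+4+8+9+6+9+3 = 84
8+4 = 12
1+2 = 3

3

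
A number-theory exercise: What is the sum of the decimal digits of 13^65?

358

13^65 = 2548695193599893953298576885506358200517242640053505238664682529949236493
Sum of its 73 digits: 358.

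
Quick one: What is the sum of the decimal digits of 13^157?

13^157 = 7746514037004662380490443660479175970190055397714700057977017348987904750979429096171534882419353567732056916203644824114616429634202557168940767124518984298812441745291260733
Sum of its 175 digits: 778.

778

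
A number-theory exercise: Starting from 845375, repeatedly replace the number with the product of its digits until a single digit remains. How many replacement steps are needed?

845375 → 16800 → 0 (2 steps)

2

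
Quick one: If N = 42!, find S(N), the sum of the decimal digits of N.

189

42! = 1405006117752879898543142606244511569936384000000000
Sum of its 52 digits: 189.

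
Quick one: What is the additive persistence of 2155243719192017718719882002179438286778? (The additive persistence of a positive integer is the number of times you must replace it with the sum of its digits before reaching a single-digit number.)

2155243719192017718719882002179438286778 → 182 → 11 → 2 (3 steps)

3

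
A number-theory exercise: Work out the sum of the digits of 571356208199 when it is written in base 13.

59

571356208199 in base 13 is 41B5655048A.
Digit sum: 4+1+11+5+6+5+5+0+4+8+10 = 59.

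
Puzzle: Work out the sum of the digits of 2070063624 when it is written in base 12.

2070063624 in base 12 is 4993155A0.
Digit sum: 4+9+9+3+1+5+5+10+0 = 46.

46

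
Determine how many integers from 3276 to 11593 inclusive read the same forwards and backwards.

The integers in [3276, 11593] that read the same forwards and backwards: 3333, 3443, 3553, 3663, 3773, 3883, …, 11411, 11511.
83 qualify.

83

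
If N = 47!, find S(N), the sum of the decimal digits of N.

225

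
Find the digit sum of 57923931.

39

5+7+9+2+3+9+3+1 = 39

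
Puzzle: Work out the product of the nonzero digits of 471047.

4×7×1×4×7 = 784

784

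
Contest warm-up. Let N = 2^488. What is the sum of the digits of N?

2^488 = 799167628880894011233688890827050574271641124522232614619944181664095165137859998750798362384253944616915694367080095461234681773897801038410285056
Sum of its 147 digits: 679.

679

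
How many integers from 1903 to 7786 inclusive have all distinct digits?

2967

The integers in [1903, 7786] that have all distinct digits: 1903, 1904, 1905, 1906, 1907, 1908, …, 7695, 7698.
2967 qualify.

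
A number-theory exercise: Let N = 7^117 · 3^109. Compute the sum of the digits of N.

657

7^117 · 3^109 = 7632862625344948971358722957804971478700936137064097531054745309657230282013242876391961791234313710863480996021175591473660150002512202908786776937381
Sum of its 151 digits: 657.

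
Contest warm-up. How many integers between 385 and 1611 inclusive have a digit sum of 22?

The integers in [385, 1611] that have a digit sum of 22: 499, 589, 598, 679, 688, 697, …, 1588, 1597.
27 qualify.

27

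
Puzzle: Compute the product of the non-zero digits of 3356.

3×3×5×6 = 270

270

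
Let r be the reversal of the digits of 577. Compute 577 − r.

-198

Reverse of 577 is 775.
577 − 775 = -198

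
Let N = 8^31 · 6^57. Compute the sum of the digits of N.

297

8^31 · 6^57 = 2240840105164277197061986104924313575193080408028747249256279273543565312
Sum of its 73 digits: 297.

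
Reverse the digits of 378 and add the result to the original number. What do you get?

1251

Reverse of 378 is 873.
378 + 873 = 1251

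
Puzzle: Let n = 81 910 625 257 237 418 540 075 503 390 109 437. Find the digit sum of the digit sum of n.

10

First digit sum: 136.
1+3+6 = 10.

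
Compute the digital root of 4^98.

7

The digital root of n equals n mod 9 (or 9 when 9 | n), so we need 4^98 mod 9.
4^98 ≡ 7 (mod 9), so the digital root is 7.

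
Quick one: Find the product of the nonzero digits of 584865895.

13824000

5×8×4×8×6×5×8×9×5 = 13824000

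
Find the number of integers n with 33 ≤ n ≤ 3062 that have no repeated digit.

1746

The integers in [33, 3062] that have no repeated digit: 34, 35, 36, 37, 38, 39, …, 3061, 3062.
1746 qualify.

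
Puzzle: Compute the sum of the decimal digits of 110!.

110! = 15882455415227429404253703127090772871724410234473563207581748318444567162948183030959960131517678520479243672638179990208521148623422266876757623911219200000000000000000000000000
Sum of its 179 digits: 657.

657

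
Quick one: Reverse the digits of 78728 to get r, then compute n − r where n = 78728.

-4059

Reverse of 78728 is 82787.
78728 − 82787 = -4059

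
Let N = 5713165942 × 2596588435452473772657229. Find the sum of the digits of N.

5713165942 × 2596588435452473772657229 = 14834740614818138517593531562894718
Sum of its 35 digits: 160.

160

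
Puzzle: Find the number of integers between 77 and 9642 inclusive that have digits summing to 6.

The integers in [77, 9642] that have digits summing to 6: 105, 114, 123, 132, 141, 150, …, 5100, 6000.
77 qualify.

77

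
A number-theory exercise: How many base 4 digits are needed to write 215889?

9

215889 in base 4 is 310231101, which has 9 digits.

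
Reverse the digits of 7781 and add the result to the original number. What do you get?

9658

Reverse of 7781 is 1877.
7781 + 1877 = 9658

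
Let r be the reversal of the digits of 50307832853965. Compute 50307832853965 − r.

-6627991016340

Reverse of 50307832853965 is 56935823870305.
50307832853965 − 56935823870305 = -6627991016340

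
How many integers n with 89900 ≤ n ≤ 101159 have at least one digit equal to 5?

3763

The integers in [89900, 101159] that have at least one digit equal to 5: 89905, 89915, 89925, 89935, 89945, 89950, …, 101158, 101159.
3763 qualify.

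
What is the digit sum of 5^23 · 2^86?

89

5^23 · 2^86 = 922337203685477580800000000000000000000000
Sum of its 42 digits: 89.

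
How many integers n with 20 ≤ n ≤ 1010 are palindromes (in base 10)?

99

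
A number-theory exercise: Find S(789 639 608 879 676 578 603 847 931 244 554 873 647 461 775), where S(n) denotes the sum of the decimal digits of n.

7+8+9+6+3+9+6+0+8+8+7+9+6+7+6+5+7+8+6+0+3+8+4+7+9+3+1+2+4+4+5+5+4+8+7+3+6+4+7+4+6+1+7+7+5 = 249

249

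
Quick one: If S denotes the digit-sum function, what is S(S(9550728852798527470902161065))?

First digit sum: 130.
1+3+0 = 4.

4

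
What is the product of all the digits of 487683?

4×8×7×6×8×3 = 32256

32256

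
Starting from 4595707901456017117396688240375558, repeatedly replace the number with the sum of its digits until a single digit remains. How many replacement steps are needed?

3

4595707901456017117396688240375558 → 158 → 14 → 5 (3 steps)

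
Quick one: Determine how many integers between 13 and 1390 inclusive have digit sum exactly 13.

109

The integers in [13, 1390] that have digit sum exactly 13: 49, 58, 67, 76, 85, 94, …, 1381, 1390.
109 qualify.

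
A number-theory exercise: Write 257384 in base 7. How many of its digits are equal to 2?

3

257384 in base 7 is 2121251.
The digit 2 appears 3 times.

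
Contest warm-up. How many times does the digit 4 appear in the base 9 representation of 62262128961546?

4

62262128961546 in base 9 is 264405384108346.
The digit 4 appears 4 times.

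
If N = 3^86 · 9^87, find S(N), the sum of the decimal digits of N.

540

3^86 · 9^87 = 11259684642548723353960122729962565552251726915490860177319990778832921883011081311221143301482878371266744908784460854277201
Sum of its 125 digits: 540.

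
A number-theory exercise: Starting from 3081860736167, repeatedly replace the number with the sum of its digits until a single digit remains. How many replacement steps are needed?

3

3081860736167 → 56 → 11 → 2 (3 steps)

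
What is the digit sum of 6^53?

216

6^53 = 174588755932389037098918153698611839369216
Sum of its 42 digits: 216.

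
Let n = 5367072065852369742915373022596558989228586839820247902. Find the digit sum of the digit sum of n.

16

First digit sum: 268.
2+6+8 = 16.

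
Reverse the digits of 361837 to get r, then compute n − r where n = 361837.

Reverse of 361837 is 738163.
361837 − 738163 = -376326

-376326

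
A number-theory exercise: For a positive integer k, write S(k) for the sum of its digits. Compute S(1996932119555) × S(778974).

2730

S(1996932119555) = 1+9+9+6+9+3+2+1+1+9+5+5+5 = 65.
S(778974) = 7+7+8+9+7+4 = 42.
65 · 42 = 2730.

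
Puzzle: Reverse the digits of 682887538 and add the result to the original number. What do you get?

1518675824

Reverse of 682887538 is 835788286.
682887538 + 835788286 = 1518675824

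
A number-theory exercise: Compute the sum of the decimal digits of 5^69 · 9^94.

594

5^69 · 9^94 = 846693423463764182697224261178252032765020855538766745376134624048516023206854059214333673661430530732463495269257691688835620880126953125
Sum of its 138 digits: 594.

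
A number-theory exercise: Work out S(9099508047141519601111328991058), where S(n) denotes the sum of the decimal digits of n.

9+0+9+9+5+0+8+0+4+7+1+4+1+5+1+9+6+0+1+1+1+1+3+2+8+9+9+1+0+5+8 = 127

127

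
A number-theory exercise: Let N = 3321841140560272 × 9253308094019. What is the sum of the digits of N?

3321841140560272 × 9253308094019 = 30738019512991671574112213168
Sum of its 29 digits: 113.

113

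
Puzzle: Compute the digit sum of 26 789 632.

43

2+6+7+8+9+6+3+2 = 43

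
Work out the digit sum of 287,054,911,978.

61

2+8+7+0+5+4+9+1+1+9+7+8 = 61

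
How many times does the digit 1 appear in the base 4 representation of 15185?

15185 in base 4 is 3231101.
The digit 1 appears 3 times.

3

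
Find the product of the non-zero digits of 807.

8×7 = 56

56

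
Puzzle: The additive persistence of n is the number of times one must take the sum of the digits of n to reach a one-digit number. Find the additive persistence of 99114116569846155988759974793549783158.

2

99114116569846155988759974793549783158 → 216 → 9 (2 steps)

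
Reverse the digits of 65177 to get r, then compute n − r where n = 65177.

-11979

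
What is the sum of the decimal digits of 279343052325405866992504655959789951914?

195

2+7+9+3+4+3+0+5+2+3+2+5+4+0+5+8+6+6+9+9+2+5+0+4+6+5+5+9+5+9+7+8+9+9+5+1+9+1+4 = 195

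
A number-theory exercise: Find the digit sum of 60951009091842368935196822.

6+0+9+5+1+0+0+9+0+9+1+8+4+2+3+6+8+9+3+5+1+9+6+8+2+2 = 116

116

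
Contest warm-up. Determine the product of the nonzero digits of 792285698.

7×9×2×2×8×5×6×9×8 = 4354560

4354560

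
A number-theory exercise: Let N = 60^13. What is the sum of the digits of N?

36

60^13 = 130606940160000000000000
Sum of its 24 digits: 36.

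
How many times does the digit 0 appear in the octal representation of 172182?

1

172182 in base 8 is 520226.
The digit 0 appears 1 time.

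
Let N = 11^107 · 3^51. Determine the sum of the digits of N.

11^107 · 3^51 = 5783640665393606875059902599832534436014574507097253093446461308815238313611950369819206914451757407384943542800907976357626888552628737
Sum of its 136 digits: 630.

630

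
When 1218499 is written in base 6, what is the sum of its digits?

1218499 in base 6 is 42041111.
Digit sum: 4+2+0+4+1+1+1+1 = 14.

14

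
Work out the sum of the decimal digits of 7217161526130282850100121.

72

7+2+1+7+1+6+1+5+2+6+1+3+0+2+8+2+8+5+0+1+0+0+1+2+1 = 72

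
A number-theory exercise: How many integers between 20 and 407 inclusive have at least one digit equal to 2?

156

The integers in [20, 407] that have at least one digit equal to 2: 20, 21, 22, 23, 24, 25, …, 392, 402.
156 qualify.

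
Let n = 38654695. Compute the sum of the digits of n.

3+8+6+5+4+6+9+5 = 46

46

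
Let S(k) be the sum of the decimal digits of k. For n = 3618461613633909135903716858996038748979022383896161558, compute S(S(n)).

10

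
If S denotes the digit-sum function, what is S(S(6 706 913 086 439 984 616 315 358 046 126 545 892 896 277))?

5

First digit sum: 212.
2+1+2 = 5.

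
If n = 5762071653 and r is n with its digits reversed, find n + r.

9323774328

Reverse of 5762071653 is 3561702675.
5762071653 + 3561702675 = 9323774328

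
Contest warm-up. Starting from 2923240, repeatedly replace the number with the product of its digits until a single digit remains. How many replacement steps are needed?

1

2923240 → 0 (1 step)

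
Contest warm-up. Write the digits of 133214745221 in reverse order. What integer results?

Reversing 133214745221 gives 122547412331.

122547412331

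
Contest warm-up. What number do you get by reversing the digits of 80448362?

26384408

Reversing 80448362 gives 26384408.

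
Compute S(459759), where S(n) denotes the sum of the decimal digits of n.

39

4+5+9+7+5+9 = 39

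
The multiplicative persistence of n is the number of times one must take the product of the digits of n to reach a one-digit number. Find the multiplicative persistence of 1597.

3

1597 → 315 → 15 → 5 (3 steps)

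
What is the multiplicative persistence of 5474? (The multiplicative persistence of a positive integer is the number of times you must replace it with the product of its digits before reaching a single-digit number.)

5474 → 560 → 0 (2 steps)

2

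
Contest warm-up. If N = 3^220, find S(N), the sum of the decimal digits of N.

3^220 = 926138713099787670959935798024513966701772293499227988263405269197039529170894882252068039219702299428401
Sum of its 105 digits: 513.

513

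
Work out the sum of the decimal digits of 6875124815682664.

6+8+7+5+1+2+4+8+1+5+6+8+2+6+6+4 = 79

79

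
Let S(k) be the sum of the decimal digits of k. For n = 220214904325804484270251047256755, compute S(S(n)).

First digit sum: 120.
1+2+0 = 3.

3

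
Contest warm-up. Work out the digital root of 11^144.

1

The digital root of n equals n mod 9 (or 9 when 9 | n), so we need 11^144 mod 9.
11^144 ≡ 1 (mod 9), so the digital root is 1.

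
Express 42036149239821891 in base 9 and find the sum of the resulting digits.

91

42036149239821891 in base 9 is 246144577673858680.
Digit sum: 2+4+6+1+4+4+5+7+7+6+7+3+8+5+8+6+8+0 = 91.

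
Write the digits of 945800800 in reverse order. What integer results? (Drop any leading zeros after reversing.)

8008549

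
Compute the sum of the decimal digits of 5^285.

881

5^285 = 16086117467087590369184225542099028026901186191358196334957524147198706498672118518448448746413529341221875127304624139511948635702639718900719664575640251440342975985942075567436404526233673095703125
Sum of its 200 digits: 881.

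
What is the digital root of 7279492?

4

7+2+7+9+4+9+2 = 40
4+0 = 4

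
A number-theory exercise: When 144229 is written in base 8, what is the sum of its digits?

22

144229 in base 8 is 431545.
Digit sum: 4+3+1+5+4+5 = 22.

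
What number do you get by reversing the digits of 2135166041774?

4771406615312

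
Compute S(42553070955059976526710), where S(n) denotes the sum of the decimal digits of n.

4+2+5+5+3+0+7+0+9+5+5+0+5+9+9+7+6+5+2+6+7+1+0 = 102

102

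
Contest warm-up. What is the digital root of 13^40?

4

The digital root of n equals n mod 9 (or 9 when 9 | n), so we need 13^40 mod 9.
13^40 ≡ 4 (mod 9), so the digital root is 4.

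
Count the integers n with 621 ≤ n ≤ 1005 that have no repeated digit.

271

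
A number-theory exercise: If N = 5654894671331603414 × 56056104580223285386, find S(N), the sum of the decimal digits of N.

5654894671331603414 × 56056104580223285386 = 316991367086311744173746656322293907804
Sum of its 39 digits: 173.

173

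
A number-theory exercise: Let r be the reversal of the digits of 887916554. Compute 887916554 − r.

Reverse of 887916554 is 455619788.
887916554 − 455619788 = 432296766

432296766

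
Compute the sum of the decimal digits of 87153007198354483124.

8+7+1+5+3+0+0+7+1+9+8+3+5+4+4+8+3+1+2+4 = 83

83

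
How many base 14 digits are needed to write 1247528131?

8

1247528131 in base 14 is BB982763, which has 8 digits.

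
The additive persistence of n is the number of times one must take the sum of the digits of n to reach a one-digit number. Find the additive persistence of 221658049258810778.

221658049258810778 → 83 → 11 → 2 (3 steps)

3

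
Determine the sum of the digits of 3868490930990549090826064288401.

144

3+8+6+8+4+9+0+9+3+0+9+9+0+5+4+9+0+9+0+8+2+6+0+6+4+2+8+8+4+0+1 = 144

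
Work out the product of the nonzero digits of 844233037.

48384

8×4×4×2×3×3×3×7 = 48384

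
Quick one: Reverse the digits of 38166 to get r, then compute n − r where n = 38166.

Reverse of 38166 is 66183.
38166 − 66183 = -28017

-28017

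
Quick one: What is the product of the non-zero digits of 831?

24

8×3×1 = 24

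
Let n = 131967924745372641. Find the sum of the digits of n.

81

1+3+1+9+6+7+9+2+4+7+4+5+3+7+2+6+4+1 = 81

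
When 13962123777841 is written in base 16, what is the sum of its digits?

91

13962123777841 in base 16 is CB2CF6D9731.
Digit sum: 12+11+2+12+15+6+13+9+7+3+1 = 91.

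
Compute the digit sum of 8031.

12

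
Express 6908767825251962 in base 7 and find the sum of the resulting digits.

56

6908767825251962 in base 7 is 4146140001134640665.
Digit sum: 4+1+4+6+1+4+0+0+0+1+1+3+4+6+4+0+6+6+5 = 56.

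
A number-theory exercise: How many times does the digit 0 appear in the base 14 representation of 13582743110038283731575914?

13582743110038283731575914 in base 14 is B84AA31B20C27CC493DD10.
The digit 0 appears 2 times.

2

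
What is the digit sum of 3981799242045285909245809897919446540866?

3+9+8+1+7+9+9+2+4+2+0+4+5+2+8+5+9+0+9+2+4+5+8+0+9+8+9+7+9+1+9+4+4+6+5+4+0+8+6+6 = 210

210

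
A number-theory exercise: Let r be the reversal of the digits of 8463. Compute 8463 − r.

Reverse of 8463 is 3648.
8463 − 3648 = 4815

4815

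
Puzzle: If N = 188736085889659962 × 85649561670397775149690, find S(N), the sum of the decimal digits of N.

171

188736085889659962 × 85649561670397775149690 = 16165163027835922255465520728207749711780
Sum of its 41 digits: 171.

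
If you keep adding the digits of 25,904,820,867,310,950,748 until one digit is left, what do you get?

7

2+5+9+0+4+8+2+0+8+6+7+3+1+0+9+5+0+7+4+8 = 88
8+8 = 16
1+6 = 7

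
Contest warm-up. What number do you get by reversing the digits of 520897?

Reversing 520897 gives 798025.

798025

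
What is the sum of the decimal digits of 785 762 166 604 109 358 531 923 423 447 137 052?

7+8+5+7+6+2+1+6+6+6+0+4+1+0+9+3+5+8+5+3+1+9+2+3+4+2+3+4+4+7+1+3+7+0+5+2 = 149

149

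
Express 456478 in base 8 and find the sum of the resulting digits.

456478 in base 8 is 1573436.
Digit sum: 1+5+7+3+4+3+6 = 29.

29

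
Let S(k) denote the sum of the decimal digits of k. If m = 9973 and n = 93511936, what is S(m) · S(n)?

S(9973) = 9+9+7+3 = 28.
S(93511936) = 9+3+5+1+1+9+3+6 = 37.
28 · 37 = 1036.

1036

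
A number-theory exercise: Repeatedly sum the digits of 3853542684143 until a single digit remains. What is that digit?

3+8+5+3+5+4+2+6+8+4+1+4+3 = 56
5+6 = 11
1+1 = 2
(Equivalently, 3853542684143 mod 9 = 2.)

2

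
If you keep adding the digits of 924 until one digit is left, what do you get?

9+2+4 = 15
1+5 = 6
(Equivalently, 924 mod 9 = 6.)

6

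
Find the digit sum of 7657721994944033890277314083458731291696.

193

7+6+5+7+7+2+1+9+9+4+9+4+4+0+3+3+8+9+0+2+7+7+3+1+4+0+8+3+4+5+8+7+3+1+2+9+1+6+9+6 = 193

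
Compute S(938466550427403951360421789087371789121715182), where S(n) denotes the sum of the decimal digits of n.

9+3+8+4+6+6+5+5+0+4+2+7+4+0+3+9+5+1+3+6+0+4+2+1+7+8+9+0+8+7+3+7+1+7+8+9+1+2+1+7+1+5+1+8+2 = 199

199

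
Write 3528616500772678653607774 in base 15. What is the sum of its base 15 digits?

3528616500772678653607774 in base 15 is A929043482A0007C612D4.
Digit sum: 10+9+2+9+0+4+3+4+8+2+10+0+0+0+7+12+6+1+2+13+4 = 106.

106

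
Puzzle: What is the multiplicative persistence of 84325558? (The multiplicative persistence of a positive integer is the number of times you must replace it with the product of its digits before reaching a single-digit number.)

2

84325558 → 192000 → 0 (2 steps)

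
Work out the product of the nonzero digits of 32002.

12

3×2×2 = 12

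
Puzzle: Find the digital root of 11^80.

The digital root of n equals n mod 9 (or 9 when 9 | n), so we need 11^80 mod 9.
11^80 ≡ 4 (mod 9), so the digital root is 4.

4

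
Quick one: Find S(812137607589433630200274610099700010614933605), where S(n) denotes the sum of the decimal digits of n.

161

8+1+2+1+3+7+6+0+7+5+8+9+4+3+3+6+3+0+2+0+0+2+7+4+6+1+0+0+9+9+7+0+0+0+1+0+6+1+4+9+3+3+6+0+5 = 161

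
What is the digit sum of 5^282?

928

5^282 = 128688939736700722953473804336792224215209489530865570679660193177589651989376948147587589971308234729775001018436993116095589085621117751205757316605122011522743807887536604539491236209869384765625
Sum of its 198 digits: 928.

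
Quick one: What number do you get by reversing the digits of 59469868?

86896495

Reversing 59469868 gives 86896495.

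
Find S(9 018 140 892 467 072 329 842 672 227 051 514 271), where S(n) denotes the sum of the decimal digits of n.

9+0+1+8+1+4+0+8+9+2+4+6+7+0+7+2+3+2+9+8+4+2+6+7+2+2+2+7+0+5+1+5+1+4+2+7+1 = 148

148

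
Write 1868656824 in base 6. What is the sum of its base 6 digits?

29

1868656824 in base 6 is 505231445000.
Digit sum: 5+0+5+2+3+1+4+4+5+0+0+0 = 29.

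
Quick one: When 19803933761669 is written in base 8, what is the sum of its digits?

50

19803933761669 in base 8 is 440136633760205.
Digit sum: 4+4+0+1+3+6+6+3+3+7+6+0+2+0+5 = 50.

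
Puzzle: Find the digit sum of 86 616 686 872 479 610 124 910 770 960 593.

154

8+6+6+1+6+6+8+6+8+7+2+4+7+9+6+1+0+1+2+4+9+1+0+7+7+0+9+6+0+5+9+3 = 154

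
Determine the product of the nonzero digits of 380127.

336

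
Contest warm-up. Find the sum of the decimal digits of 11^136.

11^136 = 4259956668082612619277447642878823023942940540054226709850861458775704113189666216045909782718031049226064266217972940156600059061546972459361
Sum of its 142 digits: 628.

628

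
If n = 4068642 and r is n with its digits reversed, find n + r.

6537246

Reverse of 4068642 is 2468604.
4068642 + 2468604 = 6537246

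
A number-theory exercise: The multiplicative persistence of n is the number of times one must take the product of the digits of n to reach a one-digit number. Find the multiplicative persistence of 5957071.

1

5957071 → 0 (1 step)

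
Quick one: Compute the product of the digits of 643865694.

3732480

6×4×3×8×6×5×6×9×4 = 3732480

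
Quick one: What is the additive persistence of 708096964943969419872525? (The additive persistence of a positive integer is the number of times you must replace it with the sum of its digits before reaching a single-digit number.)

2

708096964943969419872525 → 132 → 6 (2 steps)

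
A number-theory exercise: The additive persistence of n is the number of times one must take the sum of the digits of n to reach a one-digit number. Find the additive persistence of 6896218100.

6896218100 → 41 → 5 (2 steps)

2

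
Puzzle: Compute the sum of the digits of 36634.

22

3+6+6+3+4 = 22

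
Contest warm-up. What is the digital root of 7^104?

4

The digital root of n equals n mod 9 (or 9 when 9 | n), so we need 7^104 mod 9.
7^104 ≡ 4 (mod 9), so the digital root is 4.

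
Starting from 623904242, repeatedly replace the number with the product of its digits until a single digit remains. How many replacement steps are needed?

1

623904242 → 0 (1 step)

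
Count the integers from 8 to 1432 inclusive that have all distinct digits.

915

The integers in [8, 1432] that have all distinct digits: 8, 9, 10, 12, 13, 14, …, 1430, 1432.
915 qualify.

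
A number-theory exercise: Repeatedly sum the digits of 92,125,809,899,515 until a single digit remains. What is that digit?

1

9+2+1+2+5+8+0+9+8+9+9+5+1+5 = 73
7+3 = 10
1+0 = 1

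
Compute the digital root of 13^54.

The digital root of n equals n mod 9 (or 9 when 9 | n), so we need 13^54 mod 9.
13^54 ≡ 1 (mod 9), so the digital root is 1.

1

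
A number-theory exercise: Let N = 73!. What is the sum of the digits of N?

315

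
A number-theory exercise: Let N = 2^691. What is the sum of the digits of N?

875

2^691 = 10273702932711667006330058365000251299903007427389011444332579888806117488861485980690754953667164943802701111047223081470741078613640241920171513223929454785068796232672743355843093277117817807170494632296448
Sum of its 209 digits: 875.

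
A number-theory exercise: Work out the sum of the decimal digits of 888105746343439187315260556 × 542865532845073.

888105746343439187315260556 × 542865532845073 = 482121999211502356511235757793624975840588
Sum of its 42 digits: 191.

191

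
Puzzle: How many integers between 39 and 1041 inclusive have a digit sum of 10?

The integers in [39, 1041] that have a digit sum of 10: 46, 55, 64, 73, 82, 91, …, 1027, 1036.
64 qualify.

64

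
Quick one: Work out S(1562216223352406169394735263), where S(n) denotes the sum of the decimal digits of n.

1+5+6+2+2+1+6+2+2+3+3+5+2+4+0+6+1+6+9+3+9+4+7+3+5+2+6+3 = 108

108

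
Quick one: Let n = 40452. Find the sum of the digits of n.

4+0+4+5+2 = 15

15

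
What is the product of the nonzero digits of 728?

7×2×8 = 112

112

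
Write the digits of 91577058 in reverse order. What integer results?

Reversing 91577058 gives 85077519.

85077519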